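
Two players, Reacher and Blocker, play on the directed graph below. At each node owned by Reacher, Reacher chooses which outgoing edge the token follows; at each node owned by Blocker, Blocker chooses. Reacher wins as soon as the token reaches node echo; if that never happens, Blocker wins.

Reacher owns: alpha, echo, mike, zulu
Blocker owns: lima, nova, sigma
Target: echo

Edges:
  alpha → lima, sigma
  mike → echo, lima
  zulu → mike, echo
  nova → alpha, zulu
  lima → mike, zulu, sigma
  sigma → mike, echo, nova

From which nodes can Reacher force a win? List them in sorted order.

echo, mike, zulu

A0 = {echo}
A1: add {mike, zulu} — mike (Reacher) has mike→echo; zulu (Reacher) has zulu→echo.
A2 = A1; e.g. alpha (Reacher) has no edge into A1. Fixed point.
Reacher's winning region = {echo, mike, zulu}.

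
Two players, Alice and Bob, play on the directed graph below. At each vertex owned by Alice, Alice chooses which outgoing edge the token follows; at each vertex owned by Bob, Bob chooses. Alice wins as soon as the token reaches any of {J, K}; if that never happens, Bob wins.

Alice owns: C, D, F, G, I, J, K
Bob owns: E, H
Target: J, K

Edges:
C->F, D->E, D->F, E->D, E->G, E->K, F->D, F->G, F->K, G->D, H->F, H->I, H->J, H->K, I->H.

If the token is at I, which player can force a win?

A0 = {J, K}
A1: add {F} — F (Alice) has F→K.
A2: add {C, D} — C (Alice) has C→F; D (Alice) has D→F.
A3: add {G} — G (Alice) has G→D.
A4: add {E} — E (Bob): all of {D, G, K} already in.
A5 = A4; e.g. H (Bob) can still go to I. Fixed point.
I never enters the attractor, so Bob can avoid the target forever.

Bob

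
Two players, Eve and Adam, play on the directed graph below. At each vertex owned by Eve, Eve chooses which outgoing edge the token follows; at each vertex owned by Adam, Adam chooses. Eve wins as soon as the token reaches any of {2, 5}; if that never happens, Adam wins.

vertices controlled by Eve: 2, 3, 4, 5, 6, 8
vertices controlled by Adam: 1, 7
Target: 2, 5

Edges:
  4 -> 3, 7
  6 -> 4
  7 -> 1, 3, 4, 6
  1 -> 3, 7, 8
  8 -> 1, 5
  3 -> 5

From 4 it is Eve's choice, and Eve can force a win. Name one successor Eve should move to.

A0 = {2, 5}
A1: add {3, 8} — 3 (Eve) has 3→5; 8 (Eve) has 8→5.
A2: add {4} — 4 (Eve) has 4→3.
A3: add {6} — 6 (Eve) has 6→4.
A4 = A3; e.g. 1 (Adam) can still go to 7. Fixed point.
From 4, successor 3 is in the attractor (rank 1); the other successor 7 is not.

3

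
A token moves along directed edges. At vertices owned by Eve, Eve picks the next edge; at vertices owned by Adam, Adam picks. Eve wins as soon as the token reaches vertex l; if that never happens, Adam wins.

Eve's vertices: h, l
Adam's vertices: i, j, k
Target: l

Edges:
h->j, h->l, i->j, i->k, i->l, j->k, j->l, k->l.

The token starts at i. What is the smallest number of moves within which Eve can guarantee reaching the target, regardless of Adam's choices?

A0 = {l}
A1: add {h, k} — h (Eve) has h→l; k (Adam): all of {l} already in.
A2: add {j} — j (Adam): all of {k, l} already in.
A3: add {i} — i (Adam): all of {j, k, l} already in.
A3 = all vertices. Fixed point.
i enters the attractor at level 3, so Eve can force the target in 3 moves from there.

3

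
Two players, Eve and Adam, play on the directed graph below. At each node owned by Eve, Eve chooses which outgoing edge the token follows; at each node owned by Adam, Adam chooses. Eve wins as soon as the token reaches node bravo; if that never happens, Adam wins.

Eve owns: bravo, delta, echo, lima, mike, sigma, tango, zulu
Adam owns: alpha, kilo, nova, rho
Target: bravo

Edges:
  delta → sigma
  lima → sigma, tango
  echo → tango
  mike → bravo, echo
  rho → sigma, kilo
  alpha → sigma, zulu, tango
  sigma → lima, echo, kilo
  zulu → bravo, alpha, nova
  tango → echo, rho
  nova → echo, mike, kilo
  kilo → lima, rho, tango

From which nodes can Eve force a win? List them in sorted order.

A0 = {bravo}
A1: add {mike, zulu} — mike (Eve) has mike→bravo; zulu (Eve) has zulu→bravo.
A2 = A1; e.g. delta (Eve) has no edge into A1. Fixed point.
Eve's winning region = {bravo, mike, zulu}.

bravo, mike, zulu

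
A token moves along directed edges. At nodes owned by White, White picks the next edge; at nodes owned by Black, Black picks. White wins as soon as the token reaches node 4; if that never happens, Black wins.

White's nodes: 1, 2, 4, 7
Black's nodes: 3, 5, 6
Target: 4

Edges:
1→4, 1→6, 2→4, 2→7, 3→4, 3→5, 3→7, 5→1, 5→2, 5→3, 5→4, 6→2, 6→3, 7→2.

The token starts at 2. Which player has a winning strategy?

White

A0 = {4}
A1: add {1, 2} — 1 (White) has 1→4; 2 (White) has 2→4.
2 ∈ A1, so White can force the target.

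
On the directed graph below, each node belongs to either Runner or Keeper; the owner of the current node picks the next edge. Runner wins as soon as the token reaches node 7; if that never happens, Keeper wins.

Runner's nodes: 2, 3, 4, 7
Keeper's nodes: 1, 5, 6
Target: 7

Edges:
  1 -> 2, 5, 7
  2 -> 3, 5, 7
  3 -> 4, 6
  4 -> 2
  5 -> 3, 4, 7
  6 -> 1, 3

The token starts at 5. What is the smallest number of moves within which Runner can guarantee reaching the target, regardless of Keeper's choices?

4

A0 = {7}
A1: add {2} — 2 (Runner) has 2→7.
A2: add {4} — 4 (Runner) has 4→2.
A3: add {3} — 3 (Runner) has 3→4.
A4: add {5} — 5 (Keeper): all of {3, 4, 7} already in.
5 enters the attractor at level 4, so Runner can force the target in 4 moves from there.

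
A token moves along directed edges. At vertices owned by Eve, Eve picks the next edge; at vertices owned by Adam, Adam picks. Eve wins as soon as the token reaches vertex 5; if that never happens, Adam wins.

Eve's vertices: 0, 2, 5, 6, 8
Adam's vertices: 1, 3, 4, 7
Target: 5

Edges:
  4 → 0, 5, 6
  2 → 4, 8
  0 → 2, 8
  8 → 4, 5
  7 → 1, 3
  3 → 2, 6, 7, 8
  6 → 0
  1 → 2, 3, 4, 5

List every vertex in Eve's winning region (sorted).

0, 2, 4, 5, 6, 8

A0 = {5}
A1: add {8} — 8 (Eve) has 8→5.
A2: add {0, 2} — 0 (Eve) has 0→8; 2 (Eve) has 2→8.
A3: add {6} — 6 (Eve) has 6→0.
A4: add {4} — 4 (Adam): all of {0, 5, 6} already in.
A5 = A4; e.g. 1 (Adam) can still go to 3. Fixed point.
Eve's winning region = {0, 2, 4, 5, 6, 8}.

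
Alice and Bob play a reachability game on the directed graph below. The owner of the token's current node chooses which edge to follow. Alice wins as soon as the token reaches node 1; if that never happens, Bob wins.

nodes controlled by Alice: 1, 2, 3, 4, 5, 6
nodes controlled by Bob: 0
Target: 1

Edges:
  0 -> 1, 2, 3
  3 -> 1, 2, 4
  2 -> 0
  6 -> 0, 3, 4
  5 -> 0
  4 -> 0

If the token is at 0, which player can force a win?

A0 = {1}
A1: add {3} — 3 (Alice) has 3→1.
A2: add {6} — 6 (Alice) has 6→3.
A3 = A2; e.g. 0 (Bob) can still go to 2. Fixed point.
0 never enters the attractor, so Bob can avoid the target forever.

Bob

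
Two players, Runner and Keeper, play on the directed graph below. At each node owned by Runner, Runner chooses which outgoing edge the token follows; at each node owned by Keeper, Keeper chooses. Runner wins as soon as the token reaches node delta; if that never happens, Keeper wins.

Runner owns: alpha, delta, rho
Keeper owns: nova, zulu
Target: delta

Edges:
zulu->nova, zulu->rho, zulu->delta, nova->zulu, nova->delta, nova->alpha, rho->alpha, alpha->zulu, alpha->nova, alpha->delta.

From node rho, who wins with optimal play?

A0 = {delta}
A1: add {alpha} — alpha (Runner) has alpha→delta.
A2: add {rho} — rho (Runner) has rho→alpha.
A3 = A2; e.g. zulu (Keeper) can still go to nova. Fixed point.
rho ∈ A2, so Runner can force the target.

Runner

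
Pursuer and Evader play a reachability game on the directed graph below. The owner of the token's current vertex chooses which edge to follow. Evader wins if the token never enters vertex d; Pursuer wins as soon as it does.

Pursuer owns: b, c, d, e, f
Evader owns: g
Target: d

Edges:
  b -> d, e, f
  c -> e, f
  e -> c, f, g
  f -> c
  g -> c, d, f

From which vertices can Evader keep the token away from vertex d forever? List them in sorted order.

c, e, f, g

A0 = {d}
A1: add {b} — b (Pursuer) has b→d.
A2 = A1; e.g. c (Pursuer) has no edge into A1. Fixed point.
Pursuer's attractor = {b, d}; Evader avoids the target exactly from the complement.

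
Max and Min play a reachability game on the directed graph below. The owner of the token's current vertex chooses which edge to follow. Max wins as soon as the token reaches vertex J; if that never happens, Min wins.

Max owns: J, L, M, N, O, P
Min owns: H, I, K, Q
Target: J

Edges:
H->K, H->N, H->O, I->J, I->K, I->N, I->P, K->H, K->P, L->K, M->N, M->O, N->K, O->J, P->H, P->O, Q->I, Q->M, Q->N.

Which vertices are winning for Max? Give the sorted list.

J, M, O, P

A0 = {J}
A1: add {O} — O (Max) has O→J.
A2: add {M, P} — M (Max) has M→O; P (Max) has P→O.
A3 = A2; e.g. H (Min) can still go to K. Fixed point.
Max's winning region = {J, M, O, P}.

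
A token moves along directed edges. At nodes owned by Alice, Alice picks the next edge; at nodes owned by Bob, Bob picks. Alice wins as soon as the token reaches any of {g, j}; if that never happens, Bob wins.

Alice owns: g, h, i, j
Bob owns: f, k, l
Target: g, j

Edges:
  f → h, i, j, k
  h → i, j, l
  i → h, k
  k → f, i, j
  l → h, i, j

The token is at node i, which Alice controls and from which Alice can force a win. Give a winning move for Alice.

A0 = {g, j}
A1: add {h} — h (Alice) has h→j.
A2: add {i} — i (Alice) has i→h.
A3: add {l} — l (Bob): all of {h, i, j} already in.
A4 = A3; e.g. f (Bob) can still go to k. Fixed point.
From i, successor h is in the attractor (rank 1); the other successor k is not.

h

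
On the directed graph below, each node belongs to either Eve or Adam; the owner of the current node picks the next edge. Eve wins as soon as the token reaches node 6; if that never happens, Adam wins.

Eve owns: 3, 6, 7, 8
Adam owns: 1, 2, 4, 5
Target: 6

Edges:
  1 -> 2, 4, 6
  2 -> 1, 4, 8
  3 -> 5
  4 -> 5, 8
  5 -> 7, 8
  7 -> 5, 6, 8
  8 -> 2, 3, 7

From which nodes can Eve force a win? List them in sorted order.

3, 4, 5, 6, 7, 8

A0 = {6}
A1: add {7} — 7 (Eve) has 7→6.
A2: add {8} — 8 (Eve) has 8→7.
A3: add {5} — 5 (Adam): all of {7, 8} already in.
A4: add {3, 4} — 3 (Eve) has 3→5; 4 (Adam): all of {5, 8} already in.
A5 = A4; e.g. 1 (Adam) can still go to 2. Fixed point.
Eve's winning region = {3, 4, 5, 6, 7, 8}.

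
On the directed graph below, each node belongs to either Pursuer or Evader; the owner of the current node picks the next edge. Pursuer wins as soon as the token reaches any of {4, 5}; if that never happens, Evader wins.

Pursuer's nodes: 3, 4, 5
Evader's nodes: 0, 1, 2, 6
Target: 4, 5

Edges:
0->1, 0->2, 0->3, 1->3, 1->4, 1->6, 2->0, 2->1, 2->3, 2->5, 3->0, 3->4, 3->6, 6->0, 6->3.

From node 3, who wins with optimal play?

Pursuer

A0 = {4, 5}
A1: add {3} — 3 (Pursuer) has 3→4.
A2 = A1; e.g. 0 (Evader) can still go to 1. Fixed point.
3 ∈ A1, so Pursuer can force the target.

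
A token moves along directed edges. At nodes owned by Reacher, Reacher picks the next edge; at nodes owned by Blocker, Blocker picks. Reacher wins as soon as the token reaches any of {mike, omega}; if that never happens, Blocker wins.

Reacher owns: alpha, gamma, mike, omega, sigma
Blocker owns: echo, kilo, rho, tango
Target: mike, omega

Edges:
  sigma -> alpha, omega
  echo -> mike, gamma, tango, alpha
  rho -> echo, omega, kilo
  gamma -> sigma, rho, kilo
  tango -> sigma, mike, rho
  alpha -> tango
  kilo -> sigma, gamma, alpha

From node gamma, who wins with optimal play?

Reacher

A0 = {mike, omega}
A1: add {sigma} — sigma (Reacher) has sigma→omega.
A2: add {gamma} — gamma (Reacher) has gamma→sigma.
A3 = A2; e.g. echo (Blocker) can still go to tango. Fixed point.
gamma ∈ A2, so Reacher can force the target.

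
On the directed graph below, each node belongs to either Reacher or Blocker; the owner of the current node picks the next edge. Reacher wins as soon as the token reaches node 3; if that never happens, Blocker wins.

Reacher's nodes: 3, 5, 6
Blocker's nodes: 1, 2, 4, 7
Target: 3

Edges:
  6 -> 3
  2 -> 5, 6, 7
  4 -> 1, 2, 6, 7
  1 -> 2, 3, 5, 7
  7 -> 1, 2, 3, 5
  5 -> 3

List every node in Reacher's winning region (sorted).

A0 = {3}
A1: add {5, 6} — 5 (Reacher) has 5→3; 6 (Reacher) has 6→3.
A2 = A1; e.g. 1 (Blocker) can still go to 2. Fixed point.
Reacher's winning region = {3, 5, 6}.

3, 5, 6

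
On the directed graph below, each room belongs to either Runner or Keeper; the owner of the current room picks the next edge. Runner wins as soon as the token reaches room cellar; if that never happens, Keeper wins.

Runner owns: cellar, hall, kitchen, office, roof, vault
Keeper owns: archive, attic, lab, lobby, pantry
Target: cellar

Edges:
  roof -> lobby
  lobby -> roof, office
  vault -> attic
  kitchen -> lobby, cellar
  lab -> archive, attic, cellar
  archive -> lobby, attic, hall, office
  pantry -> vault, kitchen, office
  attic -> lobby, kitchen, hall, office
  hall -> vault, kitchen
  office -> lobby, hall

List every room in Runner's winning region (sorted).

A0 = {cellar}
A1: add {kitchen} — kitchen (Runner) has kitchen→cellar.
A2: add {hall} — hall (Runner) has hall→kitchen.
A3: add {office} — office (Runner) has office→hall.
A4 = A3; e.g. roof (Runner) has no edge into A3. Fixed point.
Runner's winning region = {cellar, hall, kitchen, office}.

cellar, hall, kitchen, office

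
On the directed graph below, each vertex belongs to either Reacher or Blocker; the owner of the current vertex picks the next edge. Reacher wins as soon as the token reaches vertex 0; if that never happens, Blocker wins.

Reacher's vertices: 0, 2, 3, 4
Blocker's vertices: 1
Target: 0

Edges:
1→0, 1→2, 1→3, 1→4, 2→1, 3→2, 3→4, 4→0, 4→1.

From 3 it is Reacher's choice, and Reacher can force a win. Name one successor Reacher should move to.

4

A0 = {0}
A1: add {4} — 4 (Reacher) has 4→0.
A2: add {3} — 3 (Reacher) has 3→4.
A3 = A2; e.g. 1 (Blocker) can still go to 2. Fixed point.
From 3, successor 4 is in the attractor (rank 1); the other successor 2 is not.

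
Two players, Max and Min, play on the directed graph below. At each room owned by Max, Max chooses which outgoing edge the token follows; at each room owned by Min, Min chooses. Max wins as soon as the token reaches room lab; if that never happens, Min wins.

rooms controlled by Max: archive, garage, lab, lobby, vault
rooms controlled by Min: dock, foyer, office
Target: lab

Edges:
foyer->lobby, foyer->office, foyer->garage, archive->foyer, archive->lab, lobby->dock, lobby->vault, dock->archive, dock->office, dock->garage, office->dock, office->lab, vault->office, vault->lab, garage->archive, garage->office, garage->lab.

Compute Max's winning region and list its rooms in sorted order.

A0 = {lab}
A1: add {archive, garage, vault} — archive (Max) has archive→lab; vault (Max) has vault→lab; garage (Max) has garage→lab.
A2: add {lobby} — lobby (Max) has lobby→vault.
A3 = A2; e.g. foyer (Min) can still go to office. Fixed point.
Max's winning region = {archive, garage, lab, lobby, vault}.

archive, garage, lab, lobby, vault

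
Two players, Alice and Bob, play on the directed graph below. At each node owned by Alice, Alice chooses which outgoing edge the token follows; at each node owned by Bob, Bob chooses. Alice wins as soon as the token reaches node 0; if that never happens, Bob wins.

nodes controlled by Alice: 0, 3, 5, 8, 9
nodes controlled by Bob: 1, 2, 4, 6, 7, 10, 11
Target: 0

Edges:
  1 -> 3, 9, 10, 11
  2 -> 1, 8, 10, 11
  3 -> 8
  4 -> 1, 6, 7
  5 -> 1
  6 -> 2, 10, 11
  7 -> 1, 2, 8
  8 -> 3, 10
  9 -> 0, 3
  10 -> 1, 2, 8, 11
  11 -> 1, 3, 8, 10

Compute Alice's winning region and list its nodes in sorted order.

A0 = {0}
A1: add {9} — 9 (Alice) has 9→0.
A2 = A1; e.g. 1 (Bob) can still go to 3. Fixed point.
Alice's winning region = {0, 9}.

0, 9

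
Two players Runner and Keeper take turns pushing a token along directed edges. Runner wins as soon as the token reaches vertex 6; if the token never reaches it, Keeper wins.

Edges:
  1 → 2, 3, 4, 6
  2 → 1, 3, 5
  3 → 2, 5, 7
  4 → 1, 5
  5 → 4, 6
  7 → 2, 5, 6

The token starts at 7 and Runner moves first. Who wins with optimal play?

Track states (vertex, player-to-move).
A0 = {(6,Runner), (6,Keeper)}
A1: add {(1,Runner), (5,Runner), (7,Runner)}.
(7,Runner) ∈ A1 ⇒ Runner forces the target.

Runner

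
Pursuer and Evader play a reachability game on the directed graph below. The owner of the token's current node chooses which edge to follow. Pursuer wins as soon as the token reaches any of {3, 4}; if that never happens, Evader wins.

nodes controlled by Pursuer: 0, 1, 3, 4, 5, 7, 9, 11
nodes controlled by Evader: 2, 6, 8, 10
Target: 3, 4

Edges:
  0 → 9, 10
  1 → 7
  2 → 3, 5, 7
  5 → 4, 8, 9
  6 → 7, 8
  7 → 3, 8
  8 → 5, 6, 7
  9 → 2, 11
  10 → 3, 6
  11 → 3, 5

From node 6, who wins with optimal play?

Evader

A0 = {3, 4}
A1: add {5, 7, 11} — 5 (Pursuer) has 5→4; 7 (Pursuer) has 7→3; 11 (Pursuer) has 11→3.
A2: add {1, 2, 9} — 1 (Pursuer) has 1→7; 2 (Evader): all of {3, 5, 7} already in; 9 (Pursuer) has 9→11.
A3: add {0} — 0 (Pursuer) has 0→9.
A4 = A3; e.g. 6 (Evader) can still go to 8. Fixed point.
6 never enters the attractor, so Evader can avoid the target forever.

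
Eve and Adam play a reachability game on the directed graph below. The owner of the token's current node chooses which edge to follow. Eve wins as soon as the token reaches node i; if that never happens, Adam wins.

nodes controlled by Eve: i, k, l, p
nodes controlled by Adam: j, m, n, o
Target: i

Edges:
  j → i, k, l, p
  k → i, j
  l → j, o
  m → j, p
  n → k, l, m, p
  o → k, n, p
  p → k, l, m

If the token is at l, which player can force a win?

A0 = {i}
A1: add {k} — k (Eve) has k→i.
A2: add {p} — p (Eve) has p→k.
A3 = A2; e.g. j (Adam) can still go to l. Fixed point.
l never enters the attractor, so Adam can avoid the target forever.

Adam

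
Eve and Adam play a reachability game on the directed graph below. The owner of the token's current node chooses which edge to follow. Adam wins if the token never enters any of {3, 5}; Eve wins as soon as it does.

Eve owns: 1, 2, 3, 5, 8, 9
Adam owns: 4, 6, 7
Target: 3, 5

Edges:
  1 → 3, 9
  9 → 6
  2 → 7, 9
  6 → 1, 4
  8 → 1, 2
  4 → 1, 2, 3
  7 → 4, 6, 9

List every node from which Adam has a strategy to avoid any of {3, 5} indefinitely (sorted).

2, 4, 6, 7, 9

A0 = {3, 5}
A1: add {1} — 1 (Eve) has 1→3.
A2: add {8} — 8 (Eve) has 8→1.
A3 = A2; e.g. 2 (Eve) has no edge into A2. Fixed point.
Eve's attractor = {1, 3, 5, 8}; Adam avoids the target exactly from the complement.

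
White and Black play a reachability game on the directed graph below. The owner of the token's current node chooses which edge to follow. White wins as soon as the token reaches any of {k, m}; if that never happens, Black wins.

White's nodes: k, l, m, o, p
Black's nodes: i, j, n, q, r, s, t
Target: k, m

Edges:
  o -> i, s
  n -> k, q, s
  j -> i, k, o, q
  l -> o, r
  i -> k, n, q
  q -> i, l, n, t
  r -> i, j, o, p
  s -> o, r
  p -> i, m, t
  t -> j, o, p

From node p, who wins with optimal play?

White

A0 = {k, m}
A1: add {p} — p (White) has p→m.
A2 = A1; e.g. i (Black) can still go to n. Fixed point.
p ∈ A1, so White can force the target.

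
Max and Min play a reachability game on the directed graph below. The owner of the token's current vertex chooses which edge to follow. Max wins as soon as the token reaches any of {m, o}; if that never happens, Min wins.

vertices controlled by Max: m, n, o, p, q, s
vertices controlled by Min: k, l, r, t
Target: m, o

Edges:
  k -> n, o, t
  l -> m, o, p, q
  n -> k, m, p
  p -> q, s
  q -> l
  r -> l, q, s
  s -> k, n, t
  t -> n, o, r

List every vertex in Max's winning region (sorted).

m, n, o, p, s

A0 = {m, o}
A1: add {n} — n (Max) has n→m.
A2: add {s} — s (Max) has s→n.
A3: add {p} — p (Max) has p→s.
A4 = A3; e.g. k (Min) can still go to t. Fixed point.
Max's winning region = {m, n, o, p, s}.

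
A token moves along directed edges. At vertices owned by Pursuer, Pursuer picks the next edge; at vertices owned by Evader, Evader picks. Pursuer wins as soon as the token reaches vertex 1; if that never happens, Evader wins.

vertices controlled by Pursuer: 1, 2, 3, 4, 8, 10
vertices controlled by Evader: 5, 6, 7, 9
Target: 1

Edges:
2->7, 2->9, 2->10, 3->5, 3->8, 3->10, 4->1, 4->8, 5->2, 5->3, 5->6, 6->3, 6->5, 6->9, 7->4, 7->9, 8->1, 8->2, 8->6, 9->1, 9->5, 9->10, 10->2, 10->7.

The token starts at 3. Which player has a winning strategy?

Pursuer

A0 = {1}
A1: add {4, 8} — 4 (Pursuer) has 4→1; 8 (Pursuer) has 8→1.
A2: add {3} — 3 (Pursuer) has 3→8.
A3 = A2; e.g. 2 (Pursuer) has no edge into A2. Fixed point.
3 ∈ A2, so Pursuer can force the target.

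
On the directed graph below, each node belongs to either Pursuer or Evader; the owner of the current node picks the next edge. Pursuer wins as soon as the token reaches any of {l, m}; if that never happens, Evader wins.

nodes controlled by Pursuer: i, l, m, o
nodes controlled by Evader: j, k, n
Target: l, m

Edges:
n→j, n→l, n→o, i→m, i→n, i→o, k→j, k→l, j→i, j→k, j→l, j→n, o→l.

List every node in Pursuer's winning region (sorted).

i, l, m, o

A0 = {l, m}
A1: add {i, o} — i (Pursuer) has i→m; o (Pursuer) has o→l.
A2 = A1; e.g. j (Evader) can still go to k. Fixed point.
Pursuer's winning region = {i, l, m, o}.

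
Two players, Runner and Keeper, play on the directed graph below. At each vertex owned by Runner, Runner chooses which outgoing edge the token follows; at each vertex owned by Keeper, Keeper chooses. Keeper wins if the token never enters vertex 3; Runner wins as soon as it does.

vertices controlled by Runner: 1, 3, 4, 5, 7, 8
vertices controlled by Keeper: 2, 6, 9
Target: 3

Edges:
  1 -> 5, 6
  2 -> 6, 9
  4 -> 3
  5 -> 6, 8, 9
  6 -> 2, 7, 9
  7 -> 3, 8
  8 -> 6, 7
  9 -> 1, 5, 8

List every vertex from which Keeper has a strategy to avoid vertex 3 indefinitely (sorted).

A0 = {3}
A1: add {4, 7} — 4 (Runner) has 4→3; 7 (Runner) has 7→3.
A2: add {8} — 8 (Runner) has 8→7.
A3: add {5} — 5 (Runner) has 5→8.
A4: add {1} — 1 (Runner) has 1→5.
A5: add {9} — 9 (Keeper): all of {1, 5, 8} already in.
A6 = A5; e.g. 2 (Keeper) can still go to 6. Fixed point.
Runner's attractor = {1, 3, 4, 5, 7, 8, 9}; Keeper avoids the target exactly from the complement.

2, 6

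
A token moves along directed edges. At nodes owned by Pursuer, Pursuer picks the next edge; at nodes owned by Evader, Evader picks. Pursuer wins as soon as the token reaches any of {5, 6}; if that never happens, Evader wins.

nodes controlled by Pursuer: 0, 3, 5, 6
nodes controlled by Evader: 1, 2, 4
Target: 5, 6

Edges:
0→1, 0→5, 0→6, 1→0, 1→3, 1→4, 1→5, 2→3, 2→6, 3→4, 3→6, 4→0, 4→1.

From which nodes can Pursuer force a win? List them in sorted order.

A0 = {5, 6}
A1: add {0, 3} — 0 (Pursuer) has 0→5; 3 (Pursuer) has 3→6.
A2: add {2} — 2 (Evader): all of {3, 6} already in.
A3 = A2; e.g. 1 (Evader) can still go to 4. Fixed point.
Pursuer's winning region = {0, 2, 3, 5, 6}.

0, 2, 3, 5, 6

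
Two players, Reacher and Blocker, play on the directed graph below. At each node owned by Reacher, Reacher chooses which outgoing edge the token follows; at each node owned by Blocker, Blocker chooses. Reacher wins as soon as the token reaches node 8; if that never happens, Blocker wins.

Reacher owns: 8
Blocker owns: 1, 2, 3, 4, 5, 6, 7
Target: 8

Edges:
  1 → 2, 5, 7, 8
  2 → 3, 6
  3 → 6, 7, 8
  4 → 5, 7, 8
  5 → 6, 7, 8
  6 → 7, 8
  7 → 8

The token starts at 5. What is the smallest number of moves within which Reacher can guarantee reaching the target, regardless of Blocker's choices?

3

A0 = {8}
A1: add {7} — 7 (Blocker): all of {8} already in.
A2: add {6} — 6 (Blocker): all of {7, 8} already in.
A3: add {3, 5} — 3 (Blocker): all of {6, 7, 8} already in; 5 (Blocker): all of {6, 7, 8} already in.
5 enters the attractor at level 3, so Reacher can force the target in 3 moves from there.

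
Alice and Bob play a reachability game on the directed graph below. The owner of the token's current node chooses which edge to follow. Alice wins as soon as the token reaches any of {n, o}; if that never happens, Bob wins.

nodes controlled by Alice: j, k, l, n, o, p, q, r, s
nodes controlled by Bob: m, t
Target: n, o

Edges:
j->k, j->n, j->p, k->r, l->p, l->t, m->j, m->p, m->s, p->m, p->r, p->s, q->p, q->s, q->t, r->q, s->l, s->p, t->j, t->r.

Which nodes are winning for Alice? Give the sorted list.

j, n, o

A0 = {n, o}
A1: add {j} — j (Alice) has j→n.
A2 = A1; e.g. k (Alice) has no edge into A1. Fixed point.
Alice's winning region = {j, n, o}.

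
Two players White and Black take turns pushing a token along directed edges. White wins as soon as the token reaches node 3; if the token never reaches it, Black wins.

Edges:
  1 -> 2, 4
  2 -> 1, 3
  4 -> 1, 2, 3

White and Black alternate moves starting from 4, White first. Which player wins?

Track states (vertex, player-to-move).
A0 = {(3,White), (3,Black)}
A1: add {(2,White), (4,White)}.
(4,White) ∈ A1 ⇒ White forces the target.

White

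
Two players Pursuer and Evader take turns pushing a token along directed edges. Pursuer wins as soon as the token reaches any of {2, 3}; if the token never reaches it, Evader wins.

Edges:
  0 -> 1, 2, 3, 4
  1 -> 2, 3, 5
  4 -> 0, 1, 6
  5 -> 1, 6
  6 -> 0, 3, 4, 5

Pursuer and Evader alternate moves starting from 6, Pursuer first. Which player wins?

Pursuer

Track states (vertex, player-to-move).
A0 = {(2,Pursuer), (2,Evader), (3,Pursuer), (3,Evader)}
A1: add {(0,Pursuer), (1,Pursuer), (6,Pursuer)}.
(6,Pursuer) ∈ A1 ⇒ Pursuer forces the target.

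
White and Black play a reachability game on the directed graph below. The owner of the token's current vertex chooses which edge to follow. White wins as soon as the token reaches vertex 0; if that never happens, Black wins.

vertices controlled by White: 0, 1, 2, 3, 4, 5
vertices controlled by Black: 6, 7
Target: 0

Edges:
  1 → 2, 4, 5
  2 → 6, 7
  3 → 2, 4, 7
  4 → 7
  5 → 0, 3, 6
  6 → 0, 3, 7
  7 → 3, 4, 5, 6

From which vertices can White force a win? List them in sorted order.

0, 1, 5

A0 = {0}
A1: add {5} — 5 (White) has 5→0.
A2: add {1} — 1 (White) has 1→5.
A3 = A2; e.g. 2 (White) has no edge into A2. Fixed point.
White's winning region = {0, 1, 5}.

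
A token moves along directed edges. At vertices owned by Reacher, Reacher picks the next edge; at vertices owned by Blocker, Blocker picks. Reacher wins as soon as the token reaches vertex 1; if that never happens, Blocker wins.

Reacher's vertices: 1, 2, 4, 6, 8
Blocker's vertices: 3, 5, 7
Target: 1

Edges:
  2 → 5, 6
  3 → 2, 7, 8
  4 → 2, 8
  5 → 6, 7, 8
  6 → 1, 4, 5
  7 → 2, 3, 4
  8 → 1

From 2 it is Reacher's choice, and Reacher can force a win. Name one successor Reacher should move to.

6

A0 = {1}
A1: add {6, 8} — 6 (Reacher) has 6→1; 8 (Reacher) has 8→1.
A2: add {2, 4} — 2 (Reacher) has 2→6; 4 (Reacher) has 4→8.
A3 = A2; e.g. 3 (Blocker) can still go to 7. Fixed point.
From 2, successor 6 is in the attractor (rank 1); the other successor 5 is not.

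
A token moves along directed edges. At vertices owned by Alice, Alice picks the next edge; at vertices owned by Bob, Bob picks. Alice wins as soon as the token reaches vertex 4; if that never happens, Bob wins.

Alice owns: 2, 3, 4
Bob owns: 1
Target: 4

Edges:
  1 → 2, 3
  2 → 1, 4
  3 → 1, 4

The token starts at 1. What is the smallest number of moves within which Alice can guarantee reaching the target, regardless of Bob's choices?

A0 = {4}
A1: add {2, 3} — 2 (Alice) has 2→4; 3 (Alice) has 3→4.
A2: add {1} — 1 (Bob): all of {2, 3} already in.
A2 = all vertices. Fixed point.
1 enters the attractor at level 2, so Alice can force the target in 2 moves from there.

2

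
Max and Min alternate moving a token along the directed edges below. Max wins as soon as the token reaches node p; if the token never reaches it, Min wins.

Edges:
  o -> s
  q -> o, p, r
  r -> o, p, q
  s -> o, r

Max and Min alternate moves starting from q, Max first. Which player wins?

Max

Track states (vertex, player-to-move).
A0 = {(p,Max), (p,Min)}
A1: add {(q,Max), (r,Max)}.
(q,Max) ∈ A1 ⇒ Max forces the target.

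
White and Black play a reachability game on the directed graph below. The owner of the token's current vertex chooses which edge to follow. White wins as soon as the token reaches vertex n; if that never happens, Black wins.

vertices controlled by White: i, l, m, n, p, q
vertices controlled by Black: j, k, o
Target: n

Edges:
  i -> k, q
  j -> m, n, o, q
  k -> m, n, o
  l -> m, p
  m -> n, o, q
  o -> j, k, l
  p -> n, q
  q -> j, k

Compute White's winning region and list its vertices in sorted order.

A0 = {n}
A1: add {m, p} — m (White) has m→n; p (White) has p→n.
A2: add {l} — l (White) has l→m.
A3 = A2; e.g. i (White) has no edge into A2. Fixed point.
White's winning region = {l, m, n, p}.

l, m, n, p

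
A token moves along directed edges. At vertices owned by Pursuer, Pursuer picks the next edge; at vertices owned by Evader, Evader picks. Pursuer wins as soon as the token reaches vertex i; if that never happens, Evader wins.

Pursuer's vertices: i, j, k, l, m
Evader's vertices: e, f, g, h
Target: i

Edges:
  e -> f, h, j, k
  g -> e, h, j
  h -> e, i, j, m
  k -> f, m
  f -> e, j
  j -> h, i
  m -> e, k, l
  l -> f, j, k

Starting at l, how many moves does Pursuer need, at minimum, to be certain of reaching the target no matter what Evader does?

2

A0 = {i}
A1: add {j} — j (Pursuer) has j→i.
A2: add {l} — l (Pursuer) has l→j.
l enters the attractor at level 2, so Pursuer can force the target in 2 moves from there.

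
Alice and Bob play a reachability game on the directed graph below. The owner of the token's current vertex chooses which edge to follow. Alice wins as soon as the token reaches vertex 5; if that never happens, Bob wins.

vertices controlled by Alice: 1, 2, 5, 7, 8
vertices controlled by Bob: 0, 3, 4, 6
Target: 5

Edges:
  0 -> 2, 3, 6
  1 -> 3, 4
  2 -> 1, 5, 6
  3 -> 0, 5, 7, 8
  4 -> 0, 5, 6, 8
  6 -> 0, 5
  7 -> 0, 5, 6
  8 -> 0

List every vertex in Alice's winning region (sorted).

2, 5, 7

A0 = {5}
A1: add {2, 7} — 2 (Alice) has 2→5; 7 (Alice) has 7→5.
A2 = A1; e.g. 0 (Bob) can still go to 3. Fixed point.
Alice's winning region = {2, 5, 7}.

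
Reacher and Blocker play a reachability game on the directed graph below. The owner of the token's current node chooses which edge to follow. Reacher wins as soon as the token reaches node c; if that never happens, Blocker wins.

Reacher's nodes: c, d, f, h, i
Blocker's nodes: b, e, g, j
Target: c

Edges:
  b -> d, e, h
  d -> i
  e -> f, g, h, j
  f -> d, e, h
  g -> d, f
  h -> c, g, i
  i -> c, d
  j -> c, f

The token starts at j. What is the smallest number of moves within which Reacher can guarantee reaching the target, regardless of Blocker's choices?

A0 = {c}
A1: add {h, i} — h (Reacher) has h→c; i (Reacher) has i→c.
A2: add {d, f} — d (Reacher) has d→i; f (Reacher) has f→h.
A3: add {g, j} — g (Blocker): all of {d, f} already in; j (Blocker): all of {c, f} already in.
j enters the attractor at level 3, so Reacher can force the target in 3 moves from there.

3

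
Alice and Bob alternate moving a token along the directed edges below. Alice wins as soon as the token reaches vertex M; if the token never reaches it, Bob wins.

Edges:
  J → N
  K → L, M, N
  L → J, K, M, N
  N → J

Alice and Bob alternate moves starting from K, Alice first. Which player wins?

Track states (vertex, player-to-move).
A0 = {(M,Alice), (M,Bob)}
A1: add {(K,Alice), (L,Alice)}.
(K,Alice) ∈ A1 ⇒ Alice forces the target.

Alice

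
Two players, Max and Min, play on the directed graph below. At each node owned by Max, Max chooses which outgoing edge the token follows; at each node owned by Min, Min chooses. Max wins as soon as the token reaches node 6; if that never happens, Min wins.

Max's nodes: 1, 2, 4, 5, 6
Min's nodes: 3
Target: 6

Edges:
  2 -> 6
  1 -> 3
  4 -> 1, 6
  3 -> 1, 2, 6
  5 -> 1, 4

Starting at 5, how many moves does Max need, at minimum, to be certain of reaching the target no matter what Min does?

A0 = {6}
A1: add {2, 4} — 2 (Max) has 2→6; 4 (Max) has 4→6.
A2: add {5} — 5 (Max) has 5→4.
A3 = A2; e.g. 1 (Max) has no edge into A2. Fixed point.
5 enters the attractor at level 2, so Max can force the target in 2 moves from there.

2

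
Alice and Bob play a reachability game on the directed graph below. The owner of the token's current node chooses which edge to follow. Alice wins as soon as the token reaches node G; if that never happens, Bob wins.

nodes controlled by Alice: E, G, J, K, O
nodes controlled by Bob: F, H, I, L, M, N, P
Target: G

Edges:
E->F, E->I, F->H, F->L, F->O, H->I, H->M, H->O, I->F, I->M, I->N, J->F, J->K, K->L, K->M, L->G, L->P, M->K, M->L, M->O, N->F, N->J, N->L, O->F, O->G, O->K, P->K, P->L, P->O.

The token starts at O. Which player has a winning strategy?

A0 = {G}
A1: add {O} — O (Alice) has O→G.
A2 = A1; e.g. E (Alice) has no edge into A1. Fixed point.
O ∈ A1, so Alice can force the target.

Alice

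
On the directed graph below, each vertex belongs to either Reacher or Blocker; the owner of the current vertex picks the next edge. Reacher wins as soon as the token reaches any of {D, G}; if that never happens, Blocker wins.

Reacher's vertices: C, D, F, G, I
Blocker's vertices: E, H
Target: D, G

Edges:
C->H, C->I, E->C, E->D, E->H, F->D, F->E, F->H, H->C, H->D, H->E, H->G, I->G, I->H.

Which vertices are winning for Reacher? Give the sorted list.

A0 = {D, G}
A1: add {F, I} — F (Reacher) has F→D; I (Reacher) has I→G.
A2: add {C} — C (Reacher) has C→I.
A3 = A2; e.g. E (Blocker) can still go to H. Fixed point.
Reacher's winning region = {C, D, F, G, I}.

C, D, F, G, I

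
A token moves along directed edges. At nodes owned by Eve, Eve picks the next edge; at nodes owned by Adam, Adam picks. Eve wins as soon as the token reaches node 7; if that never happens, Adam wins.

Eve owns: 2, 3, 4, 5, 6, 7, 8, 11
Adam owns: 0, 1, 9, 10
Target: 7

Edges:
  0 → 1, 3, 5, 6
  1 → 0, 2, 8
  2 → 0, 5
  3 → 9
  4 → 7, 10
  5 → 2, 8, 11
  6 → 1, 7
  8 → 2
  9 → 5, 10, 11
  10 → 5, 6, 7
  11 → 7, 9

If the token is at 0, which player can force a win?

A0 = {7}
A1: add {4, 6, 11} — 4 (Eve) has 4→7; 6 (Eve) has 6→7; 11 (Eve) has 11→7.
A2: add {5} — 5 (Eve) has 5→11.
A3: add {2, 10} — 2 (Eve) has 2→5; 10 (Adam): all of {5, 6, 7} already in.
A4: add {8, 9} — 8 (Eve) has 8→2; 9 (Adam): all of {5, 10, 11} already in.
A5: add {3} — 3 (Eve) has 3→9.
A6 = A5; e.g. 0 (Adam) can still go to 1. Fixed point.
0 never enters the attractor, so Adam can avoid the target forever.

Adam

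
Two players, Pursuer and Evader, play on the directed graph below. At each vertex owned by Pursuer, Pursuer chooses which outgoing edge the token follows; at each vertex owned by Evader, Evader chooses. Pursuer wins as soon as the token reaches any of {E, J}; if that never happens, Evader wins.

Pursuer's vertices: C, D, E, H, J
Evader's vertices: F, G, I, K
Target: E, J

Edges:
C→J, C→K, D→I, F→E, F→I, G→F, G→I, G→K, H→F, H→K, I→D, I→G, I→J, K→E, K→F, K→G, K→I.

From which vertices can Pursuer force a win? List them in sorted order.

C, E, J

A0 = {E, J}
A1: add {C} — C (Pursuer) has C→J.
A2 = A1; e.g. D (Pursuer) has no edge into A1. Fixed point.
Pursuer's winning region = {C, E, J}.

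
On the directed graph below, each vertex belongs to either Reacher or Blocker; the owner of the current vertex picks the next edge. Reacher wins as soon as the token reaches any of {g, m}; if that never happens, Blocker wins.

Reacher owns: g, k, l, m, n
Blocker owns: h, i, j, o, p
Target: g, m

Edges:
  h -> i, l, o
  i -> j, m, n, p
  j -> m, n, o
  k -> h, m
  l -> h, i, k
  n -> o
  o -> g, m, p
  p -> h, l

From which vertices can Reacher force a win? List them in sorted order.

A0 = {g, m}
A1: add {k} — k (Reacher) has k→m.
A2: add {l} — l (Reacher) has l→k.
A3 = A2; e.g. h (Blocker) can still go to i. Fixed point.
Reacher's winning region = {g, k, l, m}.

g, k, l, m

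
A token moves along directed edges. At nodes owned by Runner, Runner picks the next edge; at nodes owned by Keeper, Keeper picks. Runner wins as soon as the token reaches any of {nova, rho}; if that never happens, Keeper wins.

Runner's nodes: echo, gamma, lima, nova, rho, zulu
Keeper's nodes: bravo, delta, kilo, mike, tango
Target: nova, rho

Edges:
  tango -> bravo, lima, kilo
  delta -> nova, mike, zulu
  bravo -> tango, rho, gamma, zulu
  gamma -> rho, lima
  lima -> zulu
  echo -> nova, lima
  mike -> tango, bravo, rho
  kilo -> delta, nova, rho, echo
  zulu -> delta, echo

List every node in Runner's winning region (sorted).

echo, gamma, lima, nova, rho, zulu

A0 = {nova, rho}
A1: add {echo, gamma} — gamma (Runner) has gamma→rho; echo (Runner) has echo→nova.
A2: add {zulu} — zulu (Runner) has zulu→echo.
A3: add {lima} — lima (Runner) has lima→zulu.
A4 = A3; e.g. tango (Keeper) can still go to bravo. Fixed point.
Runner's winning region = {echo, gamma, lima, nova, rho, zulu}.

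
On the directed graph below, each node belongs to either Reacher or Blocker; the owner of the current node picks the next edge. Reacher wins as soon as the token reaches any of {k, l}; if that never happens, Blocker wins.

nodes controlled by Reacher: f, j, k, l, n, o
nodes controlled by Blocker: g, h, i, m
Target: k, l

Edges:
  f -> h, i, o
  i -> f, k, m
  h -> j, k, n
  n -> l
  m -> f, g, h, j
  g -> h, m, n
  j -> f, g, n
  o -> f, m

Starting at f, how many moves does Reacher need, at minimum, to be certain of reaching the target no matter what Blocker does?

4

A0 = {k, l}
A1: add {n} — n (Reacher) has n→l.
A2: add {j} — j (Reacher) has j→n.
A3: add {h} — h (Blocker): all of {j, k, n} already in.
A4: add {f} — f (Reacher) has f→h.
f enters the attractor at level 4, so Reacher can force the target in 4 moves from there.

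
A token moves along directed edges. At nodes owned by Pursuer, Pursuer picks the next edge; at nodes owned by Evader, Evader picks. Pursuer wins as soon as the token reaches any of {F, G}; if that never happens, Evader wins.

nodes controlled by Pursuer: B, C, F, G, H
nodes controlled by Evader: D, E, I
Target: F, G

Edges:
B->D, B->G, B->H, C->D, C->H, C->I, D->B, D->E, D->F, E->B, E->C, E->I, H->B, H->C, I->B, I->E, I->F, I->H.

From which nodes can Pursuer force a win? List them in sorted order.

A0 = {F, G}
A1: add {B} — B (Pursuer) has B→G.
A2: add {H} — H (Pursuer) has H→B.
A3: add {C} — C (Pursuer) has C→H.
A4 = A3; e.g. D (Evader) can still go to E. Fixed point.
Pursuer's winning region = {B, C, F, G, H}.

B, C, F, G, H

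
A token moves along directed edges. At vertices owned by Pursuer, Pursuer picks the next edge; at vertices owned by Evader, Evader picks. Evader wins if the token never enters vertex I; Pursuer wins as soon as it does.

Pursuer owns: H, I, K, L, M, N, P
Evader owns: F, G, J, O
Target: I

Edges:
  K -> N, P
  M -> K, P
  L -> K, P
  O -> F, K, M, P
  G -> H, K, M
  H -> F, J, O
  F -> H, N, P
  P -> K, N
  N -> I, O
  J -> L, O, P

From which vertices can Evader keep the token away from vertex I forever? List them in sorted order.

F, G, H, J, O

A0 = {I}
A1: add {N} — N (Pursuer) has N→I.
A2: add {K, P} — K (Pursuer) has K→N; P (Pursuer) has P→N.
A3: add {L, M} — L (Pursuer) has L→K; M (Pursuer) has M→K.
A4 = A3; e.g. F (Evader) can still go to H. Fixed point.
Pursuer's attractor = {I, K, L, M, N, P}; Evader avoids the target exactly from the complement.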